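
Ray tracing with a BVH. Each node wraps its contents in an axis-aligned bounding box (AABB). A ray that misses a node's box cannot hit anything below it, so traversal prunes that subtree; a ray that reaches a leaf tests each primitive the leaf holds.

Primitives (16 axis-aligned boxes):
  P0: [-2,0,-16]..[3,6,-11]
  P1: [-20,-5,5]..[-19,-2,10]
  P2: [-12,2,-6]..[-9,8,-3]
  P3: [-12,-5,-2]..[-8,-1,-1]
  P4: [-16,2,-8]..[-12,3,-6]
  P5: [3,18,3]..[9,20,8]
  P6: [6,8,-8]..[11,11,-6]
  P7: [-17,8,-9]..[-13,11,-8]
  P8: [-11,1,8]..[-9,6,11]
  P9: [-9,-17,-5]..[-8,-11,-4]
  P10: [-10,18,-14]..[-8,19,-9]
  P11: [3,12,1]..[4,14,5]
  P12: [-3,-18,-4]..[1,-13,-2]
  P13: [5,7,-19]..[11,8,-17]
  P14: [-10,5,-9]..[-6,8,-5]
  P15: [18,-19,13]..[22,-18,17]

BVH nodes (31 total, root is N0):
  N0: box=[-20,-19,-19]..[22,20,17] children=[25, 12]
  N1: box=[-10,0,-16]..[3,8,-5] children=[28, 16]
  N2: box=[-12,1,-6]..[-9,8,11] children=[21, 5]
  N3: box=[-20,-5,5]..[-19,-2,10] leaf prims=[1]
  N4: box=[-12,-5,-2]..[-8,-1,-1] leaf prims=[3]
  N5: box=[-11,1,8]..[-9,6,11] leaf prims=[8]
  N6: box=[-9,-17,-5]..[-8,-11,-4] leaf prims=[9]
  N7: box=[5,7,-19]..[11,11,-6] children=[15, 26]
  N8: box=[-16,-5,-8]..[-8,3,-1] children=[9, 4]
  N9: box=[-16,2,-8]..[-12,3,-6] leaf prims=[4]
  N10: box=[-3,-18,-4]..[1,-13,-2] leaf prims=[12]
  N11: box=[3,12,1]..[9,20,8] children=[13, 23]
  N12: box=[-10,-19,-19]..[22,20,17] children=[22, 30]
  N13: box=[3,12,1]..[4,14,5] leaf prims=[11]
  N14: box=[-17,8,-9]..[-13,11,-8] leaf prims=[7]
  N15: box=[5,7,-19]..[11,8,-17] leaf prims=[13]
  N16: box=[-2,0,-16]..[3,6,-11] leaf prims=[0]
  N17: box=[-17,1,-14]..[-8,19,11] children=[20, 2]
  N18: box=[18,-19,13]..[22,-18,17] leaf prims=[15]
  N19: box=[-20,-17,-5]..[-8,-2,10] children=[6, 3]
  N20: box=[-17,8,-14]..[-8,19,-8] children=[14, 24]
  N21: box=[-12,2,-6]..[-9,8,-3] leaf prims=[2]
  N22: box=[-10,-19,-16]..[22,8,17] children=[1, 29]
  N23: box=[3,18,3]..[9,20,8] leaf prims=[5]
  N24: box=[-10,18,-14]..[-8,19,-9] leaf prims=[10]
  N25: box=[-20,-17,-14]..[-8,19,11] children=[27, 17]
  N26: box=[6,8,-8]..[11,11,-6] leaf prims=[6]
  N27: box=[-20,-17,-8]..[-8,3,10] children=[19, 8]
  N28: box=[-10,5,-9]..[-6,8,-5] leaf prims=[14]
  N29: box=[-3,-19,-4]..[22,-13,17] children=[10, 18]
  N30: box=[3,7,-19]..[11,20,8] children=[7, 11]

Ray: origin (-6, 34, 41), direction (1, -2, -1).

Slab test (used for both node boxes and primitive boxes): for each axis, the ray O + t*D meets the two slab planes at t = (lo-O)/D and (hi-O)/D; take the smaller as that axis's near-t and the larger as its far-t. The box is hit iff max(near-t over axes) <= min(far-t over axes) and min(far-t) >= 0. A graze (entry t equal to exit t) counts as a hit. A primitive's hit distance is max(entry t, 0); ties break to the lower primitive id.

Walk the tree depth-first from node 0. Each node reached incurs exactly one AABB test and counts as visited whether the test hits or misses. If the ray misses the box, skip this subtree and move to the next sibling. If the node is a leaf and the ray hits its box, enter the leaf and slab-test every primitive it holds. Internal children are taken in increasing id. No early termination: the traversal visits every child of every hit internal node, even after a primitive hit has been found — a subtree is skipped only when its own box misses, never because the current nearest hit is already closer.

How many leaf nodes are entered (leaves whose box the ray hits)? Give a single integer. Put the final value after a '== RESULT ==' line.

Trace the traversal:
N0 x:[-14,28] y:[7,53/2] z:[24,60] -> hit [24,53/2], descend [12, 25]
  N12 x:[-4,28] y:[7,53/2] z:[24,60] -> hit [24,53/2], descend [22, 30]
    N22 x:[-4,28] y:[13,53/2] z:[24,57] -> hit [24,53/2], descend [1, 29]
      N1 x:[-4,9] y:[13,17] z:[46,57] -> miss, prune
      N29 x:[3,28] y:[47/2,53/2] z:[24,45] -> hit [24,53/2], descend [10, 18]
        N10 x:[3,7] y:[47/2,26] z:[43,45] -> miss, prune
        N18 x:[24,28] y:[26,53/2] z:[24,28] -> hit [26,53/2] leaf, test {P15@t=26}
    N30 x:[9,17] y:[7,27/2] z:[33,60] -> miss, prune
  N25 x:[-14,-2] y:[15/2,51/2] z:[30,55] -> miss, prune

order=[0, 12, 22, 1, 29, 10, 18, 30, 25]  |boxes|=9  |leaves|=1  hit=P15

== RESULT ==
1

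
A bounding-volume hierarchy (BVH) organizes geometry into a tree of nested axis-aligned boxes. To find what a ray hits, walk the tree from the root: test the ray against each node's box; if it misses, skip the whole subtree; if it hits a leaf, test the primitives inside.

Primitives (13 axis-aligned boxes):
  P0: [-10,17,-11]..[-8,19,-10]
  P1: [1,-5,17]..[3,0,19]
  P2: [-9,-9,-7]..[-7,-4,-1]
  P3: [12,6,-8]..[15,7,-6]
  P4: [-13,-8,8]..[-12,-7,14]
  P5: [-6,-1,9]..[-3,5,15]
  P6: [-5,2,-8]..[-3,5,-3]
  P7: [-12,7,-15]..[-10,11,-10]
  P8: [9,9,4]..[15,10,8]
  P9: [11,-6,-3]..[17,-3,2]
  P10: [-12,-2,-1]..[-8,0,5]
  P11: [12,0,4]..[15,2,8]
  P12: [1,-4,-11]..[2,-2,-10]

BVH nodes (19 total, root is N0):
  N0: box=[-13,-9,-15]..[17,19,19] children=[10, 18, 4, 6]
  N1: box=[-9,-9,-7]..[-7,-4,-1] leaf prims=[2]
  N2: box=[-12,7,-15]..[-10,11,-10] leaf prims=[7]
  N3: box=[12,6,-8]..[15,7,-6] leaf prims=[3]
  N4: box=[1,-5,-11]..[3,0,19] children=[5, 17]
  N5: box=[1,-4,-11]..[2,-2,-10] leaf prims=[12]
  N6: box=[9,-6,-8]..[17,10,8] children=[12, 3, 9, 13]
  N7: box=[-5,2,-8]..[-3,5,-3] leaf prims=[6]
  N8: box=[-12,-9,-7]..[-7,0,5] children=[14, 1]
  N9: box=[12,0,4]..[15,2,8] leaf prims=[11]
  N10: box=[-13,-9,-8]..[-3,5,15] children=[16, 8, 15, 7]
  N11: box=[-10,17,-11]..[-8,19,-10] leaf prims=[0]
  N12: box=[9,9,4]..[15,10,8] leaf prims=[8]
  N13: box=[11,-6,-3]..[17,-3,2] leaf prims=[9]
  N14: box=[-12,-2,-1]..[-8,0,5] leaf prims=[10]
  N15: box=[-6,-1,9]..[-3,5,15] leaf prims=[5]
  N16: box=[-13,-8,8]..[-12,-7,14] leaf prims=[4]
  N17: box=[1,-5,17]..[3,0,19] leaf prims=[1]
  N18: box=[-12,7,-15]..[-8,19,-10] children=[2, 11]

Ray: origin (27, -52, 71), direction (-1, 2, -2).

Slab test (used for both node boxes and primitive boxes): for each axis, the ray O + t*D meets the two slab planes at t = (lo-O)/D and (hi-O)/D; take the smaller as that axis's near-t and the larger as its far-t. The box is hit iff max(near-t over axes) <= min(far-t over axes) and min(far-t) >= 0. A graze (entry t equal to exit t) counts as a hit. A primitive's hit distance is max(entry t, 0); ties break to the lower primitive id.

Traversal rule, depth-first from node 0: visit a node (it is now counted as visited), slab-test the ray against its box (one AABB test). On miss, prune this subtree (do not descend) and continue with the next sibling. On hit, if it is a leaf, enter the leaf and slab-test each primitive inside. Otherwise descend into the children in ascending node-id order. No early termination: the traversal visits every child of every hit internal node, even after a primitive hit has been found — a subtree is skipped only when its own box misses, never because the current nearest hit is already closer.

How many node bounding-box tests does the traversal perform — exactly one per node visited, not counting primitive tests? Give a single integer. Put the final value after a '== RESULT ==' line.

Traverse from the root:
N0 x:[10,40] y:[43/2,71/2] z:[26,43] -> hit [26,71/2], descend [4, 6, 10, 18]
  N4 x:[24,26] y:[47/2,26] z:[26,41] -> hit [26,26], descend [5, 17]
    N5 x:[25,26] y:[24,25] z:[81/2,41] -> miss, prune
    N17 x:[24,26] y:[47/2,26] z:[26,27] -> hit [26,26] leaf, test {P1@t=26}
  N6 x:[10,18] y:[23,31] z:[63/2,79/2] -> miss, prune
  N10 x:[30,40] y:[43/2,57/2] z:[28,79/2] -> miss, prune
  N18 x:[35,39] y:[59/2,71/2] z:[81/2,43] -> miss, prune

Summary -> nodes [0, 4, 5, 17, 6, 10, 18]; box-tests=7; leaf-entries=1; first=P1

== RESULT ==
7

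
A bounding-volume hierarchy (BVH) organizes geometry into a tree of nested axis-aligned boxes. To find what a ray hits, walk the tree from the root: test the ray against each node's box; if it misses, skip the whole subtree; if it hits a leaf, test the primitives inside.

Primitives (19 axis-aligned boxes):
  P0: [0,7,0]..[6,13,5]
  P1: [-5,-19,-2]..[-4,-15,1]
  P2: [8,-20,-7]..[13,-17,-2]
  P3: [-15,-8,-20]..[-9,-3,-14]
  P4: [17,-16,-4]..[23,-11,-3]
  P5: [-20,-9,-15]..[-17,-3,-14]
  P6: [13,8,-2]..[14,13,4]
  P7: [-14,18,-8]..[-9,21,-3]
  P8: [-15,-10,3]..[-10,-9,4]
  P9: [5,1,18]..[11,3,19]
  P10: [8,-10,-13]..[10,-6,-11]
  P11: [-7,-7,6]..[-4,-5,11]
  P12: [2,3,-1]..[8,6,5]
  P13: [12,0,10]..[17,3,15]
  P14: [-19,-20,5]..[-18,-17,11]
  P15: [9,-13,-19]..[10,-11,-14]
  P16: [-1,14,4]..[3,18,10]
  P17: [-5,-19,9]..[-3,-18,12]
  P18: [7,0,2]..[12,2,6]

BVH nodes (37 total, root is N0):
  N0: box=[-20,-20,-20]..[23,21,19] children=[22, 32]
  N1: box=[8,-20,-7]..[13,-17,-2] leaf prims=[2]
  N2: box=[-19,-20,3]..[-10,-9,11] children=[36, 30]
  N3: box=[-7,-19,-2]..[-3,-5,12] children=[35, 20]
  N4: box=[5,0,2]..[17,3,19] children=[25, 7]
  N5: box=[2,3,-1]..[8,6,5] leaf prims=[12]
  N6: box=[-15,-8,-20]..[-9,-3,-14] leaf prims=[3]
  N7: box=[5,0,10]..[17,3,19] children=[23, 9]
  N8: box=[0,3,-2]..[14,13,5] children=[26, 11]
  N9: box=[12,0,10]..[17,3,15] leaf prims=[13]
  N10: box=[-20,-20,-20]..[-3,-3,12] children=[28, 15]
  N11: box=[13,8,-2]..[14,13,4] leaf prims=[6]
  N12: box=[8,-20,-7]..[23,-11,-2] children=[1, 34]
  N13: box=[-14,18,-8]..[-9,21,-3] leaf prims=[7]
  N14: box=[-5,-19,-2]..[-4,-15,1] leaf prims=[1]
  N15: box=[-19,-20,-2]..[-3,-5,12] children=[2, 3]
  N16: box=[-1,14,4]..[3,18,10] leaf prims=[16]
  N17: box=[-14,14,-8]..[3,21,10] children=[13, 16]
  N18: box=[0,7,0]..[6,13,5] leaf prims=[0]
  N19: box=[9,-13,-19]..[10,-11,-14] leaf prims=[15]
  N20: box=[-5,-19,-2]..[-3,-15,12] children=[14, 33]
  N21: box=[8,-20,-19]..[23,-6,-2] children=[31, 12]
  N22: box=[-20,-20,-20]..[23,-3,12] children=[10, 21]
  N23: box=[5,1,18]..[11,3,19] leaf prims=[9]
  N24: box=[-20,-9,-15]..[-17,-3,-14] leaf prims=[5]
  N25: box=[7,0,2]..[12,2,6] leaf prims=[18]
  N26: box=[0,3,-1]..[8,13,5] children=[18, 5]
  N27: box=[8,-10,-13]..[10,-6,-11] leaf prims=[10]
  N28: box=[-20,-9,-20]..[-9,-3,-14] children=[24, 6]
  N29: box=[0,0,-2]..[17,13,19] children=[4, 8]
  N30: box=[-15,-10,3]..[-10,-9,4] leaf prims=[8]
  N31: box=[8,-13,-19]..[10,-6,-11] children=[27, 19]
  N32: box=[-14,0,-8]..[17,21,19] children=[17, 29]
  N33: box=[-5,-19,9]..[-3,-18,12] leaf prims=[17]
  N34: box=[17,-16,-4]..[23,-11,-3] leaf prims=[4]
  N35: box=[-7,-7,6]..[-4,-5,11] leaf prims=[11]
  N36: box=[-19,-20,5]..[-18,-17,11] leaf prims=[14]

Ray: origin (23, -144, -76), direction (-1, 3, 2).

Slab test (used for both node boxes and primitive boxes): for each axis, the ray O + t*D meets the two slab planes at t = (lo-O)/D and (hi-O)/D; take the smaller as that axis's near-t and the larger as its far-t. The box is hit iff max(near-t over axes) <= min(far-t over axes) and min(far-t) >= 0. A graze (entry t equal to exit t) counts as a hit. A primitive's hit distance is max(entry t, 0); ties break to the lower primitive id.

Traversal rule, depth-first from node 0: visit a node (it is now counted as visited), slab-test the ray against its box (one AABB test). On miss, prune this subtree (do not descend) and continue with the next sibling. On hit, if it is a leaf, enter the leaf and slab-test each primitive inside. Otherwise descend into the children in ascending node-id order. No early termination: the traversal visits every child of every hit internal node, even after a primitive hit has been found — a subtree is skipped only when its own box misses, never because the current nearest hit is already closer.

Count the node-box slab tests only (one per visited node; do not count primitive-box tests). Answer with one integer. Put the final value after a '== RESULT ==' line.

Walk:
N0 x:[0,43] y:[124/3,55] z:[28,95/2] -> hit [124/3,43], descend [22, 32]
  N22 x:[0,43] y:[124/3,47] z:[28,44] -> hit [124/3,43], descend [10, 21]
    N10 x:[26,43] y:[124/3,47] z:[28,44] -> hit [124/3,43], descend [15, 28]
      N15 x:[26,42] y:[124/3,139/3] z:[37,44] -> hit [124/3,42], descend [2, 3]
        N2 x:[33,42] y:[124/3,45] z:[79/2,87/2] -> hit [124/3,42], descend [30, 36]
          N30 x:[33,38] y:[134/3,45] z:[79/2,40] -> miss, prune
          N36 x:[41,42] y:[124/3,127/3] z:[81/2,87/2] -> hit [124/3,42] leaf, test {P14@t=124/3}
        N3 x:[26,30] y:[125/3,139/3] z:[37,44] -> miss, prune
      N28 x:[32,43] y:[45,47] z:[28,31] -> miss, prune
    N21 x:[0,15] y:[124/3,46] z:[57/2,37] -> miss, prune
  N32 x:[6,37] y:[48,55] z:[34,95/2] -> miss, prune

order=[0, 22, 10, 15, 2, 30, 36, 3, 28, 21, 32]  |boxes|=11  |leaves|=1  hit=P14

== RESULT ==
11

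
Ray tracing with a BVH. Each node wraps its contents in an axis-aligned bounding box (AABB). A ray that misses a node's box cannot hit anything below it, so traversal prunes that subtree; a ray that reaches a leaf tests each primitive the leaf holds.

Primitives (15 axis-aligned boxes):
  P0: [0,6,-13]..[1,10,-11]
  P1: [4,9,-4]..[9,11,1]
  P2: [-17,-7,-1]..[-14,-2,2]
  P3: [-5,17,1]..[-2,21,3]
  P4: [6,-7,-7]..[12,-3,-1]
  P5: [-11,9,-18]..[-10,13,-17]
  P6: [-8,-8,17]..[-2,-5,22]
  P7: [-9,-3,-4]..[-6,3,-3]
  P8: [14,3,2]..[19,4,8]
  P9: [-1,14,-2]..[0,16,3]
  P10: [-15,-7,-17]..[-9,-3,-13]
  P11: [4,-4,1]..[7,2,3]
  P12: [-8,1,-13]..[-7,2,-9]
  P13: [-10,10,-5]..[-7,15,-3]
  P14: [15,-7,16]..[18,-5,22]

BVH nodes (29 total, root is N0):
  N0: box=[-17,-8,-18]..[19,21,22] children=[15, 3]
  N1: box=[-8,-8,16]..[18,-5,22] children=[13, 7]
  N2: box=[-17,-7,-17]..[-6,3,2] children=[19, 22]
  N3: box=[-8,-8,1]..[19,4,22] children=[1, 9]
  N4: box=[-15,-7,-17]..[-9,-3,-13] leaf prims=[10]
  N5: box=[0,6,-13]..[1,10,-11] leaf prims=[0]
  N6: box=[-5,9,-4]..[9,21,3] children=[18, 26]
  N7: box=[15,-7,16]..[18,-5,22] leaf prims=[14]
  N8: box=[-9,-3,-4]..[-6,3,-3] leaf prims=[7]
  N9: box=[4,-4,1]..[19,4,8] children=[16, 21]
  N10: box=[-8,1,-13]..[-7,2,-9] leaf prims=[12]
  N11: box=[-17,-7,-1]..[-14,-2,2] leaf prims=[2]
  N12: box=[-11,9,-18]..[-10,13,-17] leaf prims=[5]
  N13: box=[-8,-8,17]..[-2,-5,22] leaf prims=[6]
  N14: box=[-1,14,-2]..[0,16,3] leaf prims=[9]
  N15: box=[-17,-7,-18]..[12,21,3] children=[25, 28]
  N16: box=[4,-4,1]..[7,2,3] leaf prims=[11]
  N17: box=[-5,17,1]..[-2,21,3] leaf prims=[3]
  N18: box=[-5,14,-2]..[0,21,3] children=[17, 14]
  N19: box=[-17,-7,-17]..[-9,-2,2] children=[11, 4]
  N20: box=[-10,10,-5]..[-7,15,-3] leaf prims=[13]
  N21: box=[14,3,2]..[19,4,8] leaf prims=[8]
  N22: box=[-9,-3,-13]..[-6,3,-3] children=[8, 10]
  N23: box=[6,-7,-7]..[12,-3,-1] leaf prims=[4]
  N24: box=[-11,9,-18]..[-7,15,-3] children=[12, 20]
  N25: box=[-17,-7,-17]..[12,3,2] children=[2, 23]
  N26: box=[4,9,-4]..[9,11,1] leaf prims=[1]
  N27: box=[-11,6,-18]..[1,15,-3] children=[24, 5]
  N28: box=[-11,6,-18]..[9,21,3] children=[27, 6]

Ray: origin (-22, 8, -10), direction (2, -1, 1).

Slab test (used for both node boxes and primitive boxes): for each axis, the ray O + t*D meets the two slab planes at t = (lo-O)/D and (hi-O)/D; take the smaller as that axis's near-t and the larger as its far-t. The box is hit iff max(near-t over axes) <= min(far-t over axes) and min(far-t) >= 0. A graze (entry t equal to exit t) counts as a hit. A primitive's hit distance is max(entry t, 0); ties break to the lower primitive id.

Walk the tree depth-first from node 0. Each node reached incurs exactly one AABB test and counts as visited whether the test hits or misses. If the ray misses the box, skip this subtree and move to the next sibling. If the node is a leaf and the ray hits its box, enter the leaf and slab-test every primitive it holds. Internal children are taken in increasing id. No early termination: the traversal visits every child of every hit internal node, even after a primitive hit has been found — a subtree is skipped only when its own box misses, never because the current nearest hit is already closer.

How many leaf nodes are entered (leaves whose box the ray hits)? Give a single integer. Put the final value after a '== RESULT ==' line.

Traverse from the root:
N0 x:[5/2,41/2] y:[-13,16] z:[-8,32] -> hit [5/2,16], descend [3, 15]
  N3 x:[7,41/2] y:[4,16] z:[11,32] -> hit [11,16], descend [1, 9]
    N1 x:[7,20] y:[13,16] z:[26,32] -> miss, prune
    N9 x:[13,41/2] y:[4,12] z:[11,18] -> miss, prune
  N15 x:[5/2,17] y:[-13,15] z:[-8,13] -> hit [5/2,13], descend [25, 28]
    N25 x:[5/2,17] y:[5,15] z:[-7,12] -> hit [5,12], descend [2, 23]
      N2 x:[5/2,8] y:[5,15] z:[-7,12] -> hit [5,8], descend [19, 22]
        N19 x:[5/2,13/2] y:[10,15] z:[-7,12] -> miss, prune
        N22 x:[13/2,8] y:[5,11] z:[-3,7] -> hit [13/2,7], descend [8, 10]
          N8 x:[13/2,8] y:[5,11] z:[6,7] -> hit [13/2,7] leaf, test {P7@t=13/2}
          N10 x:[7,15/2] y:[6,7] z:[-3,1] -> miss, prune
      N23 x:[14,17] y:[11,15] z:[3,9] -> miss, prune
    N28 x:[11/2,31/2] y:[-13,2] z:[-8,13] -> miss, prune

Visited [0, 3, 1, 9, 15, 25, 2, 19, 22, 8, 10, 23, 28]. Tests: 13 box, 1 leaf. Nearest: P7.

== RESULT ==
1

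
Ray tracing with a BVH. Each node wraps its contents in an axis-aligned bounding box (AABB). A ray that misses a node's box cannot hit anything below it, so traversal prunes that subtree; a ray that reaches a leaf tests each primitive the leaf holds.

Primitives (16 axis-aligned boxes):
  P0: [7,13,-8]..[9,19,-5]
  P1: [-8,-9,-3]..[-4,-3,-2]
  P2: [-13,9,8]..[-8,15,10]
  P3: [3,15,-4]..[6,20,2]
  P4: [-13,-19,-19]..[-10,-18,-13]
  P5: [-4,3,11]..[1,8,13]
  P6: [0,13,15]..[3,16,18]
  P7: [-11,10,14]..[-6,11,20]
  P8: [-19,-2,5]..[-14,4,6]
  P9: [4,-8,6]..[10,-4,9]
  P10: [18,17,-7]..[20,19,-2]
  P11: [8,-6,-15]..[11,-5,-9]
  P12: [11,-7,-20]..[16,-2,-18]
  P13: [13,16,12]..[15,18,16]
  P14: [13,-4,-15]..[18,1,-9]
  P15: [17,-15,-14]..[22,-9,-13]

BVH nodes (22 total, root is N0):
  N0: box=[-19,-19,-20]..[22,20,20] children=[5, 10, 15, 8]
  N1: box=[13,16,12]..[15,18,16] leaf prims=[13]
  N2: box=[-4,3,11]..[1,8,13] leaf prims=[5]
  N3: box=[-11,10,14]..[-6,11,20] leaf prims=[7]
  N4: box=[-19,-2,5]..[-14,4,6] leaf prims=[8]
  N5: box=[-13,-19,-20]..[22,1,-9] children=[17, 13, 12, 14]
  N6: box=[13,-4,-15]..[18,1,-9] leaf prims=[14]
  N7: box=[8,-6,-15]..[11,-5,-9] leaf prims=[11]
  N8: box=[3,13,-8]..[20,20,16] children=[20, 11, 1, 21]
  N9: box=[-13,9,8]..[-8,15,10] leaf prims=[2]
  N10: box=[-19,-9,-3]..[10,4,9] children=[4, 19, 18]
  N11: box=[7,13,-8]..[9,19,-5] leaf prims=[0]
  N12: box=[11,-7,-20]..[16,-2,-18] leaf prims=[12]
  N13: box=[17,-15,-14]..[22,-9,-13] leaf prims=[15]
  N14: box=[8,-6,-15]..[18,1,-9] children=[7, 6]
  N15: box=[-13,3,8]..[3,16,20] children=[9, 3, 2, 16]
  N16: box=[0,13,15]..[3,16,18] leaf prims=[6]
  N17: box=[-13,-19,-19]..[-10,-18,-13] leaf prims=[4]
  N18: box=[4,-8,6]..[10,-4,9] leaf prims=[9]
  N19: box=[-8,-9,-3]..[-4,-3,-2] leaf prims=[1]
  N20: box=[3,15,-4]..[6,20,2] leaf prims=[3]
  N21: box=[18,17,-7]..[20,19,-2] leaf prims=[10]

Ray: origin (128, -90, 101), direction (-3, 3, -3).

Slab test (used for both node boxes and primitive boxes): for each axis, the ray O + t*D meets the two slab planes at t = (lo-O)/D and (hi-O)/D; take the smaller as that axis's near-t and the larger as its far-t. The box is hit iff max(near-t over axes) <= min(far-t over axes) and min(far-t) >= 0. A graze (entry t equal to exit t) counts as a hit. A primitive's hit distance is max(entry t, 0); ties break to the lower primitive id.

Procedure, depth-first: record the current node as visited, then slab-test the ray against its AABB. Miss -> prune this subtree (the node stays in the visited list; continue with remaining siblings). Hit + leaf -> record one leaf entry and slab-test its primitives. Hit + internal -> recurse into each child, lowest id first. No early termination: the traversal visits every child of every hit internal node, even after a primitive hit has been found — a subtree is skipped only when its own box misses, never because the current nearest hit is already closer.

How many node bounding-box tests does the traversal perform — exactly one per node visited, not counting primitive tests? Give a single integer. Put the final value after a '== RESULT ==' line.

Trace the traversal:
N0 x:[106/3,49] y:[71/3,110/3] z:[27,121/3] -> hit [106/3,110/3], descend [5, 8, 10, 15]
  N5 x:[106/3,47] y:[71/3,91/3] z:[110/3,121/3] -> miss, prune
  N8 x:[36,125/3] y:[103/3,110/3] z:[85/3,109/3] -> hit [36,109/3], descend [1, 11, 20, 21]
    N1 x:[113/3,115/3] y:[106/3,36] z:[85/3,89/3] -> miss, prune
    N11 x:[119/3,121/3] y:[103/3,109/3] z:[106/3,109/3] -> miss, prune
    N20 x:[122/3,125/3] y:[35,110/3] z:[33,35] -> miss, prune
    N21 x:[36,110/3] y:[107/3,109/3] z:[103/3,36] -> hit [36,36] leaf, test {P10@t=36}
  N10 x:[118/3,49] y:[27,94/3] z:[92/3,104/3] -> miss, prune
  N15 x:[125/3,47] y:[31,106/3] z:[27,31] -> miss, prune

9 AABB tests over nodes [0, 5, 8, 1, 11, 20, 21, 10, 15]; 1 leaf entered; closest P10.

== RESULT ==
9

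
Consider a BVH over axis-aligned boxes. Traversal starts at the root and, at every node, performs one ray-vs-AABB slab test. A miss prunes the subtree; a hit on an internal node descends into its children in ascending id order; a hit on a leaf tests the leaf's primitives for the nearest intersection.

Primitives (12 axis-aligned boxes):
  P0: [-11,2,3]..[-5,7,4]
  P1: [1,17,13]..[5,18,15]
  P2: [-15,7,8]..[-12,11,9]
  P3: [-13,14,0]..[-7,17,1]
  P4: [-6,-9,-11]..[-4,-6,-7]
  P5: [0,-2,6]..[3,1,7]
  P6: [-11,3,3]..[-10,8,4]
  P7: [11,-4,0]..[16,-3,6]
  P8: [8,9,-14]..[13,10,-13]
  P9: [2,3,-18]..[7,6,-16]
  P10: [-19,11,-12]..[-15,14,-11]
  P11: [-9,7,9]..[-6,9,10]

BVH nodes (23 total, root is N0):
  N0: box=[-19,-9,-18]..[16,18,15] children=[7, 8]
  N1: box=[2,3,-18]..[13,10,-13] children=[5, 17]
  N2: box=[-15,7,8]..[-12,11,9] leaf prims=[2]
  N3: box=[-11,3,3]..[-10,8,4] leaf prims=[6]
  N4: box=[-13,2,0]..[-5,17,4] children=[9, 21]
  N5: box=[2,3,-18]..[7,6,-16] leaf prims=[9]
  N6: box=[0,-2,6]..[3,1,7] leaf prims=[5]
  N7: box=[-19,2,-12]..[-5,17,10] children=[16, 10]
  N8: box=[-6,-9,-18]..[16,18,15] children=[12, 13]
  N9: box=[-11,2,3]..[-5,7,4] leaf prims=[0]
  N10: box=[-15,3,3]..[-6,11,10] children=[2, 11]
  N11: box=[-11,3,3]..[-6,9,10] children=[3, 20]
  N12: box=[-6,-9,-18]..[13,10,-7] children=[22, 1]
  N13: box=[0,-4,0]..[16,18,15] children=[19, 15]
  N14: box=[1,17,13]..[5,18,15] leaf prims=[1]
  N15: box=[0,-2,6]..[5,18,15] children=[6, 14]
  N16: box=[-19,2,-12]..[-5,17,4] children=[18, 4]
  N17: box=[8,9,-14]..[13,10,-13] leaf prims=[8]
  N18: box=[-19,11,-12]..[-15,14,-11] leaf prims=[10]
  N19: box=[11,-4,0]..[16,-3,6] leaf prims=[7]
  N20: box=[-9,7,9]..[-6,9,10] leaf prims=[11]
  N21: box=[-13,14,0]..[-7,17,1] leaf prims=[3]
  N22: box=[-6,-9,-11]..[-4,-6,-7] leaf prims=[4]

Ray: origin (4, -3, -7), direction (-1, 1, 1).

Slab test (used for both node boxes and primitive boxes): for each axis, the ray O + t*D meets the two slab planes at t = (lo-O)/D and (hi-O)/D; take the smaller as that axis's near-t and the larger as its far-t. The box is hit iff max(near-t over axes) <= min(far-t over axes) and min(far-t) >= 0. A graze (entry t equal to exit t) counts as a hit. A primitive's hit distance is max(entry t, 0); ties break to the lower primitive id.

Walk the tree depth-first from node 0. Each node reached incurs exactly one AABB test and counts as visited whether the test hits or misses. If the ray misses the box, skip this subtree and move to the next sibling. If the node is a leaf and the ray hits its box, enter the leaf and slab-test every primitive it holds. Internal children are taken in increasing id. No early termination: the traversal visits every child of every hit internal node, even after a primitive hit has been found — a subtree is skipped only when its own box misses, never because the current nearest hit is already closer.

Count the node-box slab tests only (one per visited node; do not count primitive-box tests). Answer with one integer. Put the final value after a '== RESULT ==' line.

Traverse from the root:
N0 x:[-12,23] y:[-6,21] z:[-11,22] -> hit [-6,21], descend [7, 8]
  N7 x:[9,23] y:[5,20] z:[-5,17] -> hit [9,17], descend [10, 16]
    N10 x:[10,19] y:[6,14] z:[10,17] -> hit [10,14], descend [2, 11]
      N2 x:[16,19] y:[10,14] z:[15,16] -> miss, prune
      N11 x:[10,15] y:[6,12] z:[10,17] -> hit [10,12], descend [3, 20]
        N3 x:[14,15] y:[6,11] z:[10,11] -> miss, prune
        N20 x:[10,13] y:[10,12] z:[16,17] -> miss, prune
    N16 x:[9,23] y:[5,20] z:[-5,11] -> hit [9,11], descend [4, 18]
      N4 x:[9,17] y:[5,20] z:[7,11] -> hit [9,11], descend [9, 21]
        N9 x:[9,15] y:[5,10] z:[10,11] -> hit [10,10] leaf, test {P0@t=10}
        N21 x:[11,17] y:[17,20] z:[7,8] -> miss, prune
      N18 x:[19,23] y:[14,17] z:[-5,-4] -> miss, prune
  N8 x:[-12,10] y:[-6,21] z:[-11,22] -> hit [-6,10], descend [12, 13]
    N12 x:[-9,10] y:[-6,13] z:[-11,0] -> hit [-6,0], descend [1, 22]
      N1 x:[-9,2] y:[6,13] z:[-11,-6] -> miss, prune
      N22 x:[8,10] y:[-6,-3] z:[-4,0] -> miss, prune
    N13 x:[-12,4] y:[-1,21] z:[7,22] -> miss, prune

order=[0, 7, 10, 2, 11, 3, 20, 16, 4, 9, 21, 18, 8, 12, 1, 22, 13]  |boxes|=17  |leaves|=1  hit=P0

== RESULT ==
17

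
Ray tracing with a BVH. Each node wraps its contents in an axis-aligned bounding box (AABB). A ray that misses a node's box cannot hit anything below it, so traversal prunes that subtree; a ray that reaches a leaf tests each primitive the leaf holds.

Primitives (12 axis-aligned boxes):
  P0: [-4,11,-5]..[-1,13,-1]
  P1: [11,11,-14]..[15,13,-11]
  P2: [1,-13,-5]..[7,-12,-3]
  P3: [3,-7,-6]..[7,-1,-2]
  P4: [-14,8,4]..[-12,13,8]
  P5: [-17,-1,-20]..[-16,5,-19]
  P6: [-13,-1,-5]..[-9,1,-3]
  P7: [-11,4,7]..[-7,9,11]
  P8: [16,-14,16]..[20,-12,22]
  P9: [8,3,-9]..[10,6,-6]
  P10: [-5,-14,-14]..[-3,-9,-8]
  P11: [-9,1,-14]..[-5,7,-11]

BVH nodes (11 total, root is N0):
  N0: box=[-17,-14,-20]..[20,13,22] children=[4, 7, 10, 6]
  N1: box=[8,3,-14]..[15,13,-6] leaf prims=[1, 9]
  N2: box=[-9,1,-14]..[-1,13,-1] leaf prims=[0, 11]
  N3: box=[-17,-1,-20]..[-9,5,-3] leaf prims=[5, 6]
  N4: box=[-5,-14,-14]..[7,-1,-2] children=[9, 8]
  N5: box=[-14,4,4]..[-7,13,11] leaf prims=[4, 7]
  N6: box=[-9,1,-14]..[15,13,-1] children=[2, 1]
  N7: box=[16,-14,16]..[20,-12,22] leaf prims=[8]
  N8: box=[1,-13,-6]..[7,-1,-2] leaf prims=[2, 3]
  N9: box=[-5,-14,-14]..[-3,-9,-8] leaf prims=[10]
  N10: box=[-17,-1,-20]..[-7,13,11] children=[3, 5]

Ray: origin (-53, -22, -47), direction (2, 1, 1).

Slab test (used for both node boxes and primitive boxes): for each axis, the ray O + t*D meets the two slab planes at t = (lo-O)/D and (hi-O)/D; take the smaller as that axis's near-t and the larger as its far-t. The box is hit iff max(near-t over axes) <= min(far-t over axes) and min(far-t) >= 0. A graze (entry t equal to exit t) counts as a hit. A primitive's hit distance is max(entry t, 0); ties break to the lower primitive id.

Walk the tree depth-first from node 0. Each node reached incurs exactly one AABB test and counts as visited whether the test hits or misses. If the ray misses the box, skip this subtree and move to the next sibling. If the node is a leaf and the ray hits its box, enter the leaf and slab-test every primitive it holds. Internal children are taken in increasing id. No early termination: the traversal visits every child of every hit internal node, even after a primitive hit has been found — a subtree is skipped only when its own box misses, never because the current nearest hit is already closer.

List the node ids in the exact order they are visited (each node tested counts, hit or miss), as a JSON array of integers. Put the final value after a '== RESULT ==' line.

Traverse from the root:
N0 x:[18,73/2] y:[8,35] z:[27,69] -> hit [27,35], descend [4, 6, 7, 10]
  N4 x:[24,30] y:[8,21] z:[33,45] -> miss, prune
  N6 x:[22,34] y:[23,35] z:[33,46] -> hit [33,34], descend [1, 2]
    N1 x:[61/2,34] y:[25,35] z:[33,41] -> hit [33,34] leaf, test {P1@t=33, P9(miss)}
    N2 x:[22,26] y:[23,35] z:[33,46] -> miss, prune
  N7 x:[69/2,73/2] y:[8,10] z:[63,69] -> miss, prune
  N10 x:[18,23] y:[21,35] z:[27,58] -> miss, prune

7 AABB tests over nodes [0, 4, 6, 1, 2, 7, 10]; 1 leaf entered; closest P1.

== RESULT ==
[0, 4, 6, 1, 2, 7, 10]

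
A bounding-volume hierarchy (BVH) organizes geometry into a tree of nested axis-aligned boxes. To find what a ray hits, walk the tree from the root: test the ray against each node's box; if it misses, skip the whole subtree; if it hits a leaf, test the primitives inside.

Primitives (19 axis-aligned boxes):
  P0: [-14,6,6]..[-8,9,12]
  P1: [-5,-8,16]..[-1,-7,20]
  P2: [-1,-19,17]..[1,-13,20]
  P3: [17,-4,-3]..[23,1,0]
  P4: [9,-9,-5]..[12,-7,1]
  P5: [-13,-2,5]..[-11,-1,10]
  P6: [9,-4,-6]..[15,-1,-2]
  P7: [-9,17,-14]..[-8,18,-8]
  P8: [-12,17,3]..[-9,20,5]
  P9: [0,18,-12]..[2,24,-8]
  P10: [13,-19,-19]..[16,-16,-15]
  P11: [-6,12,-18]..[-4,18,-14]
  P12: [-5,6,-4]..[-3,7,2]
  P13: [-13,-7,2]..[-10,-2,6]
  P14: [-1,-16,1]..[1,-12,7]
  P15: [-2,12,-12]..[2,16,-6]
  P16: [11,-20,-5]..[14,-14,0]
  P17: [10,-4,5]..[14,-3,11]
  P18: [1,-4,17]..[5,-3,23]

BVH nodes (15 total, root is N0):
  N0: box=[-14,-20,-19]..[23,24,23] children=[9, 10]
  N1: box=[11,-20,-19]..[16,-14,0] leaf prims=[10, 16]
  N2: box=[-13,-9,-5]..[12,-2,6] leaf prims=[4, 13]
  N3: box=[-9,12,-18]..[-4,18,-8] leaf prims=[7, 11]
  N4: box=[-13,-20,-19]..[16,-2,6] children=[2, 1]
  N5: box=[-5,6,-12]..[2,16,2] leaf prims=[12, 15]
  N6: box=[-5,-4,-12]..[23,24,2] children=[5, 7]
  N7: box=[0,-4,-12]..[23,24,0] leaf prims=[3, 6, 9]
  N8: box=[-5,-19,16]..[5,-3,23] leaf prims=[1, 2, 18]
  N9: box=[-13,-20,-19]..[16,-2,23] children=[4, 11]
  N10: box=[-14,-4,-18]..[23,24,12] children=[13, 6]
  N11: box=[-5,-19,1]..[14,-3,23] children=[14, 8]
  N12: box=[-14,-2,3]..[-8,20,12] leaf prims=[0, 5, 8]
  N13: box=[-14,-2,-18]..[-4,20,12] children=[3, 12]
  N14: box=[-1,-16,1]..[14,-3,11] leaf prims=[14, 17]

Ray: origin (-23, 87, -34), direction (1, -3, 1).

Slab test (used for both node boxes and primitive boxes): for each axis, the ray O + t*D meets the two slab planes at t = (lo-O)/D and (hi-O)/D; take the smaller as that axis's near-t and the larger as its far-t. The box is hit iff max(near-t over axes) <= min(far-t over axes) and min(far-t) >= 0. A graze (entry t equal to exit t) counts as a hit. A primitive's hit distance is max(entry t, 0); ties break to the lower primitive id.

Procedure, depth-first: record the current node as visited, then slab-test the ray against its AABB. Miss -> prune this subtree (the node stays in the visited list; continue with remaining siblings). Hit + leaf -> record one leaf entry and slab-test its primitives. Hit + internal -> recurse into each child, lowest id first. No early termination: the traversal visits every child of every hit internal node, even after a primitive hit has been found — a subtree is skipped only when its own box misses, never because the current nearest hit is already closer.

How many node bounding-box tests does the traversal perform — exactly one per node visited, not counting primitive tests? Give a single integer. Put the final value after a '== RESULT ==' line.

Trace the traversal:
N0 x:[9,46] y:[21,107/3] z:[15,57] -> hit [21,107/3], descend [9, 10]
  N9 x:[10,39] y:[89/3,107/3] z:[15,57] -> hit [89/3,107/3], descend [4, 11]
    N4 x:[10,39] y:[89/3,107/3] z:[15,40] -> hit [89/3,107/3], descend [1, 2]
      N1 x:[34,39] y:[101/3,107/3] z:[15,34] -> hit [34,34] leaf, test {P10(miss), P16@t=34}
      N2 x:[10,35] y:[89/3,32] z:[29,40] -> hit [89/3,32] leaf, test {P4@t=32, P13(miss)}
    N11 x:[18,37] y:[30,106/3] z:[35,57] -> hit [35,106/3], descend [8, 14]
      N8 x:[18,28] y:[30,106/3] z:[50,57] -> miss, prune
      N14 x:[22,37] y:[30,103/3] z:[35,45] -> miss, prune
  N10 x:[9,46] y:[21,91/3] z:[16,46] -> hit [21,91/3], descend [6, 13]
    N6 x:[18,46] y:[21,91/3] z:[22,36] -> hit [22,91/3], descend [5, 7]
      N5 x:[18,25] y:[71/3,27] z:[22,36] -> hit [71/3,25] leaf, test {P12(miss), P15@t=71/3}
      N7 x:[23,46] y:[21,91/3] z:[22,34] -> hit [23,91/3] leaf, test {P3(miss), P6(miss), P9@t=23}
    N13 x:[9,19] y:[67/3,89/3] z:[16,46] -> miss, prune

order=[0, 9, 4, 1, 2, 11, 8, 14, 10, 6, 5, 7, 13]  |boxes|=13  |leaves|=4  hit=P9

== RESULT ==
13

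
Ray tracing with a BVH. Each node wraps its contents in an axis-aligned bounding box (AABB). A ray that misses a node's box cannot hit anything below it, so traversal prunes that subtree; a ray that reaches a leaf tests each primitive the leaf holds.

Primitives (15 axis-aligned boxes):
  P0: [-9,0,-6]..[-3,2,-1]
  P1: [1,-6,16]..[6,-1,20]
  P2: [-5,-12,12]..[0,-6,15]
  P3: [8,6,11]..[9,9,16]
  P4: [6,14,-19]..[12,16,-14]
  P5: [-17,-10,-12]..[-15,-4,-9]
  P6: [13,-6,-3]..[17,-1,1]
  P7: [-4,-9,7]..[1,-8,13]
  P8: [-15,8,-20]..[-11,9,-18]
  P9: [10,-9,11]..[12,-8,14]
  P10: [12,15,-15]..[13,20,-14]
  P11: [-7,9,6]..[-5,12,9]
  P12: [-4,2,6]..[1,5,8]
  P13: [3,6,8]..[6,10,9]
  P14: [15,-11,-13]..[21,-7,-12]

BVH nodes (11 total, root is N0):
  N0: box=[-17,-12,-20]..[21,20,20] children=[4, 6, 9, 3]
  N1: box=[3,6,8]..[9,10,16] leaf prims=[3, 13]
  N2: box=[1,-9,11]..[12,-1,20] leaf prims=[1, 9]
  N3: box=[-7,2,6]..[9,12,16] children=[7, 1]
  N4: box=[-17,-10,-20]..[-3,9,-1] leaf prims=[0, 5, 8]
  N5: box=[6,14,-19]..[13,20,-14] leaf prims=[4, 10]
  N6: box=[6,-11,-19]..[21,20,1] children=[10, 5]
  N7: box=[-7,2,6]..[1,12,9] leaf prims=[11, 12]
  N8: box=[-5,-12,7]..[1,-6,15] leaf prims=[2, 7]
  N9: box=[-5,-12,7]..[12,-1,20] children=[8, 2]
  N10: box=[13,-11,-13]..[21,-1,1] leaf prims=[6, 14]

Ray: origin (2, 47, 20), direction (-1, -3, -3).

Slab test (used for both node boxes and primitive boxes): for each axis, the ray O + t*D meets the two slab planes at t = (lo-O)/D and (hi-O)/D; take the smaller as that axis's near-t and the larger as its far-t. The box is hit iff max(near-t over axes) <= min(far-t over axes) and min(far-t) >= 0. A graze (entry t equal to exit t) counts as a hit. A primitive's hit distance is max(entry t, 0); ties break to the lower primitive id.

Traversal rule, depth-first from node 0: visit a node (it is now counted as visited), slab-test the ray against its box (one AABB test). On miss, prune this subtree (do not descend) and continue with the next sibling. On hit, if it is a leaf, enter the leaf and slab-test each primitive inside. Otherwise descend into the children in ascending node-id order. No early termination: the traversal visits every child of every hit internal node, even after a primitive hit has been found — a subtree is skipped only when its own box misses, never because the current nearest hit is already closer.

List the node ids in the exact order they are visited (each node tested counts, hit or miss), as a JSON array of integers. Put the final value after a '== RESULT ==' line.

Walk:
N0 x:[-19,19] y:[9,59/3] z:[0,40/3] -> hit [9,40/3], descend [3, 4, 6, 9]
  N3 x:[-7,9] y:[35/3,15] z:[4/3,14/3] -> miss, prune
  N4 x:[5,19] y:[38/3,19] z:[7,40/3] -> hit [38/3,40/3] leaf, test {P0(miss), P5(miss), P8@t=13}
  N6 x:[-19,-4] y:[9,58/3] z:[19/3,13] -> miss, prune
  N9 x:[-10,7] y:[16,59/3] z:[0,13/3] -> miss, prune

Visited [0, 3, 4, 6, 9]. Tests: 5 box, 1 leaf. Nearest: P8.

== RESULT ==
[0, 3, 4, 6, 9]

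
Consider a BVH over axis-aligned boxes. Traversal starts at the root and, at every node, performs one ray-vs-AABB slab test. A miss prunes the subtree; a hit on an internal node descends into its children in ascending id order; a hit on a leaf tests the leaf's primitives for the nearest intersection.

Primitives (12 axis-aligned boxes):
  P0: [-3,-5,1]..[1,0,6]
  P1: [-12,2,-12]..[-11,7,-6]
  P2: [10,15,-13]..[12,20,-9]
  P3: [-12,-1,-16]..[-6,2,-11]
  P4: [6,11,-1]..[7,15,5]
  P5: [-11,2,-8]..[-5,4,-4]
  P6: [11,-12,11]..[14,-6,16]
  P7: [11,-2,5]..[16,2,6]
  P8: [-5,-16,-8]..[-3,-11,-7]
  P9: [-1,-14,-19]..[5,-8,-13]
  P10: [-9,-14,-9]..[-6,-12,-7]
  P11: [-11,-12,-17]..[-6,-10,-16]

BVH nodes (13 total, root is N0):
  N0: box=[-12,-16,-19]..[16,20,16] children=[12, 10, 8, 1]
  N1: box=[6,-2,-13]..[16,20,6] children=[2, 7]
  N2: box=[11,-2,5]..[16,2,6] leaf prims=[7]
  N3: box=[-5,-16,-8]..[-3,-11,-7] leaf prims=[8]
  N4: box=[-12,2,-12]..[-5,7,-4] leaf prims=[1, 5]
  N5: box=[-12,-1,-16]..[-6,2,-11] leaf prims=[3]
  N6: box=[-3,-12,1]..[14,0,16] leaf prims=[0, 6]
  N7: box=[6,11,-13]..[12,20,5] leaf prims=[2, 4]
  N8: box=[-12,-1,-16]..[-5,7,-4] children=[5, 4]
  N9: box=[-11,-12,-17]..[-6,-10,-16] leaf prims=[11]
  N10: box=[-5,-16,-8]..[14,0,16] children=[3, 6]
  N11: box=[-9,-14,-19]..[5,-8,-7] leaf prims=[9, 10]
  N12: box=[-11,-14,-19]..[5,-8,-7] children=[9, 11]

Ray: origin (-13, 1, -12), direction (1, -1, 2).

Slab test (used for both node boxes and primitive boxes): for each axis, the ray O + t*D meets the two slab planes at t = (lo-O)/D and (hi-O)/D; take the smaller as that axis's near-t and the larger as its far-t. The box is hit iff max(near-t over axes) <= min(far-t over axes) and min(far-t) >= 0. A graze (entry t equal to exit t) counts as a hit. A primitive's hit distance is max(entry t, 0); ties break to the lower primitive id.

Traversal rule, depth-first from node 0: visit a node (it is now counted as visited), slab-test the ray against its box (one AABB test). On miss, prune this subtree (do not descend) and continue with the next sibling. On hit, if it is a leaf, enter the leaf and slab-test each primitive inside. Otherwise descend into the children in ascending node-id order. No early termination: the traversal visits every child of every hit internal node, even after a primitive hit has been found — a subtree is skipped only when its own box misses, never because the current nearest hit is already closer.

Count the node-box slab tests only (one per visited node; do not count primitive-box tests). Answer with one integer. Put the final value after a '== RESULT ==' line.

Traverse from the root:
N0 x:[1,29] y:[-19,17] z:[-7/2,14] -> hit [1,14], descend [1, 8, 10, 12]
  N1 x:[19,29] y:[-19,3] z:[-1/2,9] -> miss, prune
  N8 x:[1,8] y:[-6,2] z:[-2,4] -> hit [1,2], descend [4, 5]
    N4 x:[1,8] y:[-6,-1] z:[0,4] -> miss, prune
    N5 x:[1,7] y:[-1,2] z:[-2,1/2] -> miss, prune
  N10 x:[8,27] y:[1,17] z:[2,14] -> hit [8,14], descend [3, 6]
    N3 x:[8,10] y:[12,17] z:[2,5/2] -> miss, prune
    N6 x:[10,27] y:[1,13] z:[13/2,14] -> hit [10,13] leaf, test {P0(miss), P6(miss)}
  N12 x:[2,18] y:[9,15] z:[-7/2,5/2] -> miss, prune

Visited [0, 1, 8, 4, 5, 10, 3, 6, 12]. Tests: 9 box, 1 leaf. Nearest: miss.

== RESULT ==
9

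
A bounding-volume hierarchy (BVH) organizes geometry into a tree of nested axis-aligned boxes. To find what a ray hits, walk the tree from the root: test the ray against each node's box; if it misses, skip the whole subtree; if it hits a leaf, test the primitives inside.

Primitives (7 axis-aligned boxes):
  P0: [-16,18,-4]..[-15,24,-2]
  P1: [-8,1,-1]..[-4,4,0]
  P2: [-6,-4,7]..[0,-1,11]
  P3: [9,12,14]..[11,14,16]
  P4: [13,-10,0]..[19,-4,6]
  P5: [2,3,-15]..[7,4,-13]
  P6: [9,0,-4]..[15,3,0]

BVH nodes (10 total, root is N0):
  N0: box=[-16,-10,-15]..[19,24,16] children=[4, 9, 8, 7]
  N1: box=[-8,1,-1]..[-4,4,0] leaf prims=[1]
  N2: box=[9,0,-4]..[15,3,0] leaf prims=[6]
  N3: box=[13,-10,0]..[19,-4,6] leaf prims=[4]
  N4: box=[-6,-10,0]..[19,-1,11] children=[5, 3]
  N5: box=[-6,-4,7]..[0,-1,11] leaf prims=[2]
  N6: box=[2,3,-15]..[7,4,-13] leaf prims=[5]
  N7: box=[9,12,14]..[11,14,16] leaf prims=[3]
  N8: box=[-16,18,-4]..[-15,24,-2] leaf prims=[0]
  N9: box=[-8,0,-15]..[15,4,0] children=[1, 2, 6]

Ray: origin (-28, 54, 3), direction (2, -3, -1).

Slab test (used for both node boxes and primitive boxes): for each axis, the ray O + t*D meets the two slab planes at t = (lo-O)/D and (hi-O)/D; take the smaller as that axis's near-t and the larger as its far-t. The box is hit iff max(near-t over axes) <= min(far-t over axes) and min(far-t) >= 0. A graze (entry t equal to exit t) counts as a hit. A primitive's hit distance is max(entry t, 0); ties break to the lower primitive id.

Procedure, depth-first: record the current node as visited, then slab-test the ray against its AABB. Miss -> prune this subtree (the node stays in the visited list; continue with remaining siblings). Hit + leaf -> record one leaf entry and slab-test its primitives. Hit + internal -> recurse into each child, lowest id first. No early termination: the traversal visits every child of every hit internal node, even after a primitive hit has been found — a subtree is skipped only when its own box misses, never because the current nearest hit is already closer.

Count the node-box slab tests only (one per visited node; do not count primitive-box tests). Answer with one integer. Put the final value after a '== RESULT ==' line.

Trace the traversal:
N0 x:[6,47/2] y:[10,64/3] z:[-13,18] -> hit [10,18], descend [4, 7, 8, 9]
  N4 x:[11,47/2] y:[55/3,64/3] z:[-8,3] -> miss, prune
  N7 x:[37/2,39/2] y:[40/3,14] z:[-13,-11] -> miss, prune
  N8 x:[6,13/2] y:[10,12] z:[5,7] -> miss, prune
  N9 x:[10,43/2] y:[50/3,18] z:[3,18] -> hit [50/3,18], descend [1, 2, 6]
    N1 x:[10,12] y:[50/3,53/3] z:[3,4] -> miss, prune
    N2 x:[37/2,43/2] y:[17,18] z:[3,7] -> miss, prune
    N6 x:[15,35/2] y:[50/3,17] z:[16,18] -> hit [50/3,17] leaf, test {P5@t=50/3}

order=[0, 4, 7, 8, 9, 1, 2, 6]  |boxes|=8  |leaves|=1  hit=P5

== RESULT ==
8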